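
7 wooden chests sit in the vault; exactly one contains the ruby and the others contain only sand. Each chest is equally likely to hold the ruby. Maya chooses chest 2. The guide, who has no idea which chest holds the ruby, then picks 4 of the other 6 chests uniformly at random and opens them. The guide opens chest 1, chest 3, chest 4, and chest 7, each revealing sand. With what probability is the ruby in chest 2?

Because the guide chose which chests to open without knowing where the ruby is, the choice is independent of the prize location. Learning that none of the 4 opened chests holds the ruby simply rules out those 4 locations and leaves the remaining 3 chests still equally likely by symmetry.
So P(the ruby in chest 2) = 1/3.

1/3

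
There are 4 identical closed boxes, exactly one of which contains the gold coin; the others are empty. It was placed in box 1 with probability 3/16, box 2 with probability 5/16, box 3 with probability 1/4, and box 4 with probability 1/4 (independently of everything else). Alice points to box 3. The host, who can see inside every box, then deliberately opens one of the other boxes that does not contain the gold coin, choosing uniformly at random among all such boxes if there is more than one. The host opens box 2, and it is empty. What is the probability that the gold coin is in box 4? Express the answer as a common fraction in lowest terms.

Condition on the true location of the gold coin.
If it is in box 1 (prior 3/16): the host has 2 equally likely choices, so probability 1/2; weight (3/16)·(1/2) = 3/32.
If it is in box 2 (prior 5/16): the host opened box 2, so this case is ruled out; weight (5/16)·0 = 0.
If it is in box 3 (prior 1/4): the host has 3 equally likely choices, so probability 1/3; weight (1/4)·(1/3) = 1/12.
If it is in box 4 (prior 1/4): the host has 2 equally likely choices, so probability 1/2; weight (1/4)·(1/2) = 1/8.
The weights sum to 29/96.
So P(the gold coin in box 4 | the host opened box 2) = (1/8) / (29/96) = 12/29.

12/29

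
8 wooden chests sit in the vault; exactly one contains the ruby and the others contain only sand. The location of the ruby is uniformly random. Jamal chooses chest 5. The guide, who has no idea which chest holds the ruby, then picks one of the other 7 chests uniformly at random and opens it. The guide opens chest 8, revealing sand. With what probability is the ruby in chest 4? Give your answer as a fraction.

Apply Bayes' rule, conditioning on where the ruby actually is.
If it is in any of chests 1, 2, 3, 4, 5, 6, and 7 (prior 1/8 each): the guide picks chest 8 with probability 1/7 regardless, and it is not the prize; weight (1/8)·(1/7) = 1/56 each.
If it is in chest 8 (prior 1/8): the guide opened chest 8, so this case is ruled out; weight (1/8)·0 = 0.
The weights sum to 1/8.
So P(the ruby in chest 4 | the guide opened chest 8) = (1/56) / (1/8) = 1/7.

1/7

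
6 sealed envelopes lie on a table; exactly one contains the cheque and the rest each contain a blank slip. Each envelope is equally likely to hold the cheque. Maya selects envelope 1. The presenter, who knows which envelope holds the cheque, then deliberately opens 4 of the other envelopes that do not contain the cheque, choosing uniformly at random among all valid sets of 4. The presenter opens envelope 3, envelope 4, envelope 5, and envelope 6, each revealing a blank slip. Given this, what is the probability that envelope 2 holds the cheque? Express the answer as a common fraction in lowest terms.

5/6

Apply Bayes' rule, conditioning on where the cheque actually is.
If it is in envelope 1 (prior 1/6): the presenter has 5 equally likely choices, so probability 1/5; weight (1/6)·(1/5) = 1/30.
If it is in envelope 2 (prior 1/6): the presenter has no choice, probability 1; weight (1/6)·1 = 1/6.
If it is in any of envelopes 3, 4, 5, and 6 (prior 1/6 each): that envelope was opened and seen not to hold the prize — ruled out; weight (1/6)·0 = 0 each.
The weights sum to 1/5.
So P(the cheque in envelope 2 | the presenter opened envelope 3, envelope 4, envelope 5, and envelope 6) = (1/6) / (1/5) = 5/6.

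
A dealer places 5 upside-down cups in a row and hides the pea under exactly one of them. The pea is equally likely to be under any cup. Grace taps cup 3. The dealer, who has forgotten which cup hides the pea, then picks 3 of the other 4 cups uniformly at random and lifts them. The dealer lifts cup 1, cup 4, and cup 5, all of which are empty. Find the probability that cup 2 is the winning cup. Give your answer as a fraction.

1/2

Condition on the true location of the pea.
If it is under any of cups 1, 4, and 5 (prior 1/5 each): that cup was opened and seen not to hold the prize — ruled out; weight (1/5)·0 = 0 each.
If it is under either of cups 2 and 3 (prior 1/5 each): the dealer picks exactly this set with probability 1/4 regardless, and none is the prize; weight (1/5)·(1/4) = 1/20 each.
The weights sum to 1/10.
So P(the pea under cup 2 | the dealer opened cup 1, cup 4, and cup 5) = (1/20) / (1/10) = 1/2.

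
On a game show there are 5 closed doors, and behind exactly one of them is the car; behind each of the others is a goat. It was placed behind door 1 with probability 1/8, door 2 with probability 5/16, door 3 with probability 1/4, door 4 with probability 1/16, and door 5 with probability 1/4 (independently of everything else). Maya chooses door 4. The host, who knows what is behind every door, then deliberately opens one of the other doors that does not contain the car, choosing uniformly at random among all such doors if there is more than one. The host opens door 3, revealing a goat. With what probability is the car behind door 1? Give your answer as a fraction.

8/47

Condition on the true location of the car.
If it is behind door 1 (prior 1/8): the host has 3 equally likely choices, so probability 1/3; weight (1/8)·(1/3) = 1/24.
If it is behind door 2 (prior 5/16): the host has 3 equally likely choices, so probability 1/3; weight (5/16)·(1/3) = 5/48.
If it is behind door 3 (prior 1/4): the host opened door 3, so this case is ruled out; weight (1/4)·0 = 0.
If it is behind door 4 (prior 1/16): the host has 4 equally likely choices, so probability 1/4; weight (1/16)·(1/4) = 1/64.
If it is behind door 5 (prior 1/4): the host has 3 equally likely choices, so probability 1/3; weight (1/4)·(1/3) = 1/12.
The weights sum to 47/192.
So P(the car behind door 1 | the host opened door 3) = (1/24) / (47/192) = 8/47.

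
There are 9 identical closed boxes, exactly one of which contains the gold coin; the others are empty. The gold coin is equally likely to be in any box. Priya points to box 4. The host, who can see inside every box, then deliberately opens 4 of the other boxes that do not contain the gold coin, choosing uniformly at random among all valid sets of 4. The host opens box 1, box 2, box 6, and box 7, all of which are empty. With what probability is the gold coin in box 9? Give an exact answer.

Condition on the true location of the gold coin.
If it is in any of boxes 1, 2, 6, and 7 (prior 1/9 each): that box was opened and seen not to hold the prize — ruled out; weight (1/9)·0 = 0 each.
If it is in any of boxes 3, 5, 8, and 9 (prior 1/9 each): the host has 35 equally likely choices, so probability 1/35; weight (1/9)·(1/35) = 1/315 each.
If it is in box 4 (prior 1/9): the host has 70 equally likely choices, so probability 1/70; weight (1/9)·(1/70) = 1/630.
The weights sum to 1/70.
So P(the gold coin in box 9 | the host opened box 1, box 2, box 6, and box 7) = (1/315) / (1/70) = 2/9.

2/9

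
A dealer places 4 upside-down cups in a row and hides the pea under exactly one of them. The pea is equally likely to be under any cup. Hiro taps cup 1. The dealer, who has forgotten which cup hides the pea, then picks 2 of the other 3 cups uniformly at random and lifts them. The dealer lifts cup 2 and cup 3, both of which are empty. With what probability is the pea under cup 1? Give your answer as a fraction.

1/2

Condition on the true location of the pea.
If it is under either of cups 1 and 4 (prior 1/4 each): the dealer picks exactly this set with probability 1/3 regardless, and none is the prize; weight (1/4)·(1/3) = 1/12 each.
If it is under either of cups 2 and 3 (prior 1/4 each): that cup was opened and seen not to hold the prize — ruled out; weight (1/4)·0 = 0 each.
The weights sum to 1/6.
So P(the pea under cup 1 | the dealer opened cup 2 and cup 3) = (1/12) / (1/6) = 1/2.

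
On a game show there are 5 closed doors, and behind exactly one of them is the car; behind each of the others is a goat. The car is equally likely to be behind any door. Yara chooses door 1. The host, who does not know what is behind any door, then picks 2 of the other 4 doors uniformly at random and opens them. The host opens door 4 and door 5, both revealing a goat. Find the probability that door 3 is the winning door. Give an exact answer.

Consider each possible location of the car in turn.
If it is behind any of doors 1, 2, and 3 (prior 1/5 each): the host picks exactly this set with probability 1/6 regardless, and none is the prize; weight (1/5)·(1/6) = 1/30 each.
If it is behind either of doors 4 and 5 (prior 1/5 each): that door was opened and seen not to hold the prize — ruled out; weight (1/5)·0 = 0 each.
The weights sum to 1/10.
So P(the car behind door 3 | the host opened door 4 and door 5) = (1/30) / (1/10) = 1/3.

1/3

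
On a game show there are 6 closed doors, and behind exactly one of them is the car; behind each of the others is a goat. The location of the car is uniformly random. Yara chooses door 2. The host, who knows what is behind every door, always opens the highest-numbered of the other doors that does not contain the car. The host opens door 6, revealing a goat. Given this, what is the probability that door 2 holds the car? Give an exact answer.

Consider each possible location of the car in turn.
If it is behind any of doors 1, 2, 3, 4, and 5 (prior 1/6 each): door 6 is the highest-numbered option available, probability 1; weight (1/6)·1 = 1/6 each.
If it is behind door 6 (prior 1/6): the host opened door 6, so this case is ruled out; weight (1/6)·0 = 0.
The weights sum to 5/6.
So P(the car behind door 2 | the host opened door 6) = (1/6) / (5/6) = 1/5.

1/5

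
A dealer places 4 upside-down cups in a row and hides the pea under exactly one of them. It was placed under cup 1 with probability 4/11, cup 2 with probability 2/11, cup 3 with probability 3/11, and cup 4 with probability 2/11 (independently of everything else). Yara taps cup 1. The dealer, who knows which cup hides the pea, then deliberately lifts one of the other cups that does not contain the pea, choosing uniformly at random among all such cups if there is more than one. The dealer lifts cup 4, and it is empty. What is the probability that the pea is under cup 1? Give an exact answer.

Consider each possible location of the pea in turn.
If it is under cup 1 (prior 4/11): the dealer has 3 equally likely choices, so probability 1/3; weight (4/11)·(1/3) = 4/33.
If it is under cup 2 (prior 2/11): the dealer has 2 equally likely choices, so probability 1/2; weight (2/11)·(1/2) = 1/11.
If it is under cup 3 (prior 3/11): the dealer has 2 equally likely choices, so probability 1/2; weight (3/11)·(1/2) = 3/22.
If it is under cup 4 (prior 2/11): the dealer opened cup 4, so this case is ruled out; weight (2/11)·0 = 0.
The weights sum to 23/66.
So P(the pea under cup 1 | the dealer opened cup 4) = (4/33) / (23/66) = 8/23.

8/23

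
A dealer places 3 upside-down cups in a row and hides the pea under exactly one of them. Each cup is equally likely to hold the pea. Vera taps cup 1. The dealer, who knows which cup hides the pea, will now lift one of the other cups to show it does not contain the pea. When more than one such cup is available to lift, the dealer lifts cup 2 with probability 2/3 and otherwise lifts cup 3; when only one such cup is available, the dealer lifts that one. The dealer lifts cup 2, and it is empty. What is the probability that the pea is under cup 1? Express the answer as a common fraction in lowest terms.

Condition on the true location of the pea.
If it is under cup 1 (prior 1/3): cup 2 is available, opened with probability 2/3; weight (1/3)·(2/3) = 2/9.
If it is under cup 2 (prior 1/3): the dealer opened cup 2, so this case is ruled out; weight (1/3)·0 = 0.
If it is under cup 3 (prior 1/3): only cup 2 is available, probability 1; weight (1/3)·1 = 1/3.
The weights sum to 5/9.
So P(the pea under cup 1 | the dealer opened cup 2) = (2/9) / (5/9) = 2/5.

2/5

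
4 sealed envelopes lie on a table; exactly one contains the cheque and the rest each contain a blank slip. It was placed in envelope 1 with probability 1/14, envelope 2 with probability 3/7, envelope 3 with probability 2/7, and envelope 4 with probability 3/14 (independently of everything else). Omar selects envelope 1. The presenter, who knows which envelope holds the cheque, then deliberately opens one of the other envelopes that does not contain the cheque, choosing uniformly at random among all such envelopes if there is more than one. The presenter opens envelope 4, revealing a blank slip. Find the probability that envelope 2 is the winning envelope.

Condition on the true location of the cheque.
If it is in envelope 1 (prior 1/14): the presenter has 3 equally likely choices, so probability 1/3; weight (1/14)·(1/3) = 1/42.
If it is in envelope 2 (prior 3/7): the presenter has 2 equally likely choices, so probability 1/2; weight (3/7)·(1/2) = 3/14.
If it is in envelope 3 (prior 2/7): the presenter has 2 equally likely choices, so probability 1/2; weight (2/7)·(1/2) = 1/7.
If it is in envelope 4 (prior 3/14): the presenter opened envelope 4, so this case is ruled out; weight (3/14)·0 = 0.
The weights sum to 8/21.
So P(the cheque in envelope 2 | the presenter opened envelope 4) = (3/14) / (8/21) = 9/16.

9/16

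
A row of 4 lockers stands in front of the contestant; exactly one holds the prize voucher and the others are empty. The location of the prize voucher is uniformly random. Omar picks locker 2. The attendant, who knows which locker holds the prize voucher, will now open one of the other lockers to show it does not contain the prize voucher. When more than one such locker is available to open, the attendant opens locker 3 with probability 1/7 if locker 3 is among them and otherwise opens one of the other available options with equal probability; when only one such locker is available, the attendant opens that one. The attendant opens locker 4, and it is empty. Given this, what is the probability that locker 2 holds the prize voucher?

6/25

Apply Bayes' rule, conditioning on where the prize voucher actually is.
If it is in locker 1 (prior 1/4): locker 3 is available but not opened, probability 6/7; weight (1/4)·(6/7) = 3/14.
If it is in locker 2 (prior 1/4): locker 3 is available but not opened; locker 4 gets probability (1 − 1/7)/2 = 3/7; weight (1/4)·(3/7) = 3/28.
If it is in locker 3 (prior 1/4): locker 3 holds the prize so is unavailable; the attendant chooses uniformly among the 2 others, probability 1/2; weight (1/4)·(1/2) = 1/8.
If it is in locker 4 (prior 1/4): the attendant opened locker 4, so this case is ruled out; weight (1/4)·0 = 0.
The weights sum to 25/56.
So P(the prize voucher in locker 2 | the attendant opened locker 4) = (3/28) / (25/56) = 6/25.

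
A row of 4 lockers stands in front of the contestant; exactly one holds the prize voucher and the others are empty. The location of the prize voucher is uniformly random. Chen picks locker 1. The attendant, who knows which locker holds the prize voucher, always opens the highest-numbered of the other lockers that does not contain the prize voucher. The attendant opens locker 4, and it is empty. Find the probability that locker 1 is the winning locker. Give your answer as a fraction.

1/3

Apply Bayes' rule, conditioning on where the prize voucher actually is.
If it is in any of lockers 1, 2, and 3 (prior 1/4 each): locker 4 is the highest-numbered option available, probability 1; weight (1/4)·1 = 1/4 each.
If it is in locker 4 (prior 1/4): the attendant opened locker 4, so this case is ruled out; weight (1/4)·0 = 0.
The weights sum to 3/4.
So P(the prize voucher in locker 1 | the attendant opened locker 4) = (1/4) / (3/4) = 1/3.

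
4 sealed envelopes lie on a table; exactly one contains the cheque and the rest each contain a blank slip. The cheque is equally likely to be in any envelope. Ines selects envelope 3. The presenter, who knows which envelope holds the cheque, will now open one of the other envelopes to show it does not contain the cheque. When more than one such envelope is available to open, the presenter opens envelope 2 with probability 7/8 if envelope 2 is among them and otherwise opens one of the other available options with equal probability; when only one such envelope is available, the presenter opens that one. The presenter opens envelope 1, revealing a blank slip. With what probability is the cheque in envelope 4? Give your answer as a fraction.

Apply Bayes' rule, conditioning on where the cheque actually is.
If it is in envelope 1 (prior 1/4): the presenter opened envelope 1, so this case is ruled out; weight (1/4)·0 = 0.
If it is in envelope 2 (prior 1/4): envelope 2 holds the prize so is unavailable; the presenter chooses uniformly among the 2 others, probability 1/2; weight (1/4)·(1/2) = 1/8.
If it is in envelope 3 (prior 1/4): envelope 2 is available but not opened; envelope 1 gets probability (1 − 7/8)/2 = 1/16; weight (1/4)·(1/16) = 1/64.
If it is in envelope 4 (prior 1/4): envelope 2 is available but not opened, probability 1/8; weight (1/4)·(1/8) = 1/32.
The weights sum to 11/64.
So P(the cheque in envelope 4 | the presenter opened envelope 1) = (1/32) / (11/64) = 2/11.

2/11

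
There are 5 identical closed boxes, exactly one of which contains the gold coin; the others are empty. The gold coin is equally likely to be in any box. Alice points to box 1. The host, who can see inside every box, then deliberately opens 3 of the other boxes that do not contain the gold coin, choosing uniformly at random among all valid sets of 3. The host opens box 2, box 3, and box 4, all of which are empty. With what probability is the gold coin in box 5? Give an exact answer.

4/5

Apply Bayes' rule, conditioning on where the gold coin actually is.
If it is in box 1 (prior 1/5): the host has 4 equally likely choices, so probability 1/4; weight (1/5)·(1/4) = 1/20.
If it is in any of boxes 2, 3, and 4 (prior 1/5 each): that box was opened and seen not to hold the prize — ruled out; weight (1/5)·0 = 0 each.
If it is in box 5 (prior 1/5): the host has no choice, probability 1; weight (1/5)·1 = 1/5.
The weights sum to 1/4.
So P(the gold coin in box 5 | the host opened box 2, box 3, and box 4) = (1/5) / (1/4) = 4/5.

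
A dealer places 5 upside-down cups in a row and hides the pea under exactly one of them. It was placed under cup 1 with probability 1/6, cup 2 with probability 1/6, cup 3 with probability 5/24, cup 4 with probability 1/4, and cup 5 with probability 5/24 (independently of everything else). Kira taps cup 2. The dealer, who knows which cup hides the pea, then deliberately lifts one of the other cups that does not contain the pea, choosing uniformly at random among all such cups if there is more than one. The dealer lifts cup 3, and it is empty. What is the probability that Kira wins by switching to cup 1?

2/9

Consider each possible location of the pea in turn.
If it is under cup 1 (prior 1/6): the dealer has 3 equally likely choices, so probability 1/3; weight (1/6)·(1/3) = 1/18.
If it is under cup 2 (prior 1/6): the dealer has 4 equally likely choices, so probability 1/4; weight (1/6)·(1/4) = 1/24.
If it is under cup 3 (prior 5/24): the dealer opened cup 3, so this case is ruled out; weight (5/24)·0 = 0.
If it is under cup 4 (prior 1/4): the dealer has 3 equally likely choices, so probability 1/3; weight (1/4)·(1/3) = 1/12.
If it is under cup 5 (prior 5/24): the dealer has 3 equally likely choices, so probability 1/3; weight (5/24)·(1/3) = 5/72.
The weights sum to 1/4.
So P(the pea under cup 1 | the dealer opened cup 3) = (1/18) / (1/4) = 2/9.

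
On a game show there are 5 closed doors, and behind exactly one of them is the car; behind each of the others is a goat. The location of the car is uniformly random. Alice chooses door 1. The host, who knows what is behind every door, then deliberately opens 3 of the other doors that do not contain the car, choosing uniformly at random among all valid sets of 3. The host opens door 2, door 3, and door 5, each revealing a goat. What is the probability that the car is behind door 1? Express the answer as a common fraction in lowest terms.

1/5

Consider each possible location of the car in turn.
If it is behind door 1 (prior 1/5): the host has 4 equally likely choices, so probability 1/4; weight (1/5)·(1/4) = 1/20.
If it is behind any of doors 2, 3, and 5 (prior 1/5 each): that door was opened and seen not to hold the prize — ruled out; weight (1/5)·0 = 0 each.
If it is behind door 4 (prior 1/5): the host has no choice, probability 1; weight (1/5)·1 = 1/5.
The weights sum to 1/4.
So P(the car behind door 1 | the host opened door 2, door 3, and door 5) = (1/20) / (1/4) = 1/5.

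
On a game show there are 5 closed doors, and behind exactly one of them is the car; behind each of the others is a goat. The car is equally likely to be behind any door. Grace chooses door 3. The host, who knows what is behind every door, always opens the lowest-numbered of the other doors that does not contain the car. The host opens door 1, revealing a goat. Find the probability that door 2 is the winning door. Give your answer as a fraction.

Condition on the true location of the car.
If it is behind door 1 (prior 1/5): the host opened door 1, so this case is ruled out; weight (1/5)·0 = 0.
If it is behind any of doors 2, 3, 4, and 5 (prior 1/5 each): door 1 is the lowest-numbered option available, probability 1; weight (1/5)·1 = 1/5 each.
The weights sum to 4/5.
So P(the car behind door 2 | the host opened door 1) = (1/5) / (4/5) = 1/4.

1/4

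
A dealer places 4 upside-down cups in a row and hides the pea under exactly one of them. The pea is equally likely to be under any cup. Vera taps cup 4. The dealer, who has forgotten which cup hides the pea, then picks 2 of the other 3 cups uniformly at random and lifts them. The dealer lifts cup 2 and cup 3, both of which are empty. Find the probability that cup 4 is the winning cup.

Condition on the true location of the pea.
If it is under either of cups 1 and 4 (prior 1/4 each): the dealer picks exactly this set with probability 1/3 regardless, and none is the prize; weight (1/4)·(1/3) = 1/12 each.
If it is under either of cups 2 and 3 (prior 1/4 each): that cup was opened and seen not to hold the prize — ruled out; weight (1/4)·0 = 0 each.
The weights sum to 1/6.
So P(the pea under cup 4 | the dealer opened cup 2 and cup 3) = (1/12) / (1/6) = 1/2.

1/2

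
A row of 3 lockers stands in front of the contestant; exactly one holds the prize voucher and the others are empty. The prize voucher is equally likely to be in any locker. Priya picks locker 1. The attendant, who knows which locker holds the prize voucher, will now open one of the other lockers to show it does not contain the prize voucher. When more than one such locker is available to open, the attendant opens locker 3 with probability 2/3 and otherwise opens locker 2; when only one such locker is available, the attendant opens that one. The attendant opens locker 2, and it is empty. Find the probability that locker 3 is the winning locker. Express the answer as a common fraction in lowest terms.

3/4

Condition on the true location of the prize voucher.
If it is in locker 1 (prior 1/3): locker 3 is available but not opened, probability 1/3; weight (1/3)·(1/3) = 1/9.
If it is in locker 2 (prior 1/3): the attendant opened locker 2, so this case is ruled out; weight (1/3)·0 = 0.
If it is in locker 3 (prior 1/3): only locker 2 is available, probability 1; weight (1/3)·1 = 1/3.
The weights sum to 4/9.
So P(the prize voucher in locker 3 | the attendant opened locker 2) = (1/3) / (4/9) = 3/4.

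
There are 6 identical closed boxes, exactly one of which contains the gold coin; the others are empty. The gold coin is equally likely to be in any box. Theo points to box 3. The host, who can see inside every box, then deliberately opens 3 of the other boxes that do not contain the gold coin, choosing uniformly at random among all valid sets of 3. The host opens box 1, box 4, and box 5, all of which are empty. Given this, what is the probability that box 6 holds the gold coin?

Consider each possible location of the gold coin in turn.
If it is in any of boxes 1, 4, and 5 (prior 1/6 each): that box was opened and seen not to hold the prize — ruled out; weight (1/6)·0 = 0 each.
If it is in either of boxes 2 and 6 (prior 1/6 each): the host has 4 equally likely choices, so probability 1/4; weight (1/6)·(1/4) = 1/24 each.
If it is in box 3 (prior 1/6): the host has 10 equally likely choices, so probability 1/10; weight (1/6)·(1/10) = 1/60.
The weights sum to 1/10.
So P(the gold coin in box 6 | the host opened box 1, box 4, and box 5) = (1/24) / (1/10) = 5/12.

5/12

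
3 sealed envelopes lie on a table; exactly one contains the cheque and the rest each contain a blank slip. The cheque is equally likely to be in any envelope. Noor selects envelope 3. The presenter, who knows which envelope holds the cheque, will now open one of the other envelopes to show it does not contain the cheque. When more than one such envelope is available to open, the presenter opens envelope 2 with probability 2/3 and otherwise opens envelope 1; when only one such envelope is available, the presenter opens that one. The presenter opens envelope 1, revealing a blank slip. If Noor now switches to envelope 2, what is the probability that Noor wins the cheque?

Condition on the true location of the cheque.
If it is in envelope 1 (prior 1/3): the presenter opened envelope 1, so this case is ruled out; weight (1/3)·0 = 0.
If it is in envelope 2 (prior 1/3): only envelope 1 is available, probability 1; weight (1/3)·1 = 1/3.
If it is in envelope 3 (prior 1/3): envelope 2 is available but not opened, probability 1/3; weight (1/3)·(1/3) = 1/9.
The weights sum to 4/9.
So P(the cheque in envelope 2 | the presenter opened envelope 1) = (1/3) / (4/9) = 3/4.

3/4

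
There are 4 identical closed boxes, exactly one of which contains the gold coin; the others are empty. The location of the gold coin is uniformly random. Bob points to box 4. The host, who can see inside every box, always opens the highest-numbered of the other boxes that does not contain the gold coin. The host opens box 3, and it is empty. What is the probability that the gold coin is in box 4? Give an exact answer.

Apply Bayes' rule, conditioning on where the gold coin actually is.
If it is in any of boxes 1, 2, and 4 (prior 1/4 each): box 3 is the highest-numbered option available, probability 1; weight (1/4)·1 = 1/4 each.
If it is in box 3 (prior 1/4): the host opened box 3, so this case is ruled out; weight (1/4)·0 = 0.
The weights sum to 3/4.
So P(the gold coin in box 4 | the host opened box 3) = (1/4) / (3/4) = 1/3.

1/3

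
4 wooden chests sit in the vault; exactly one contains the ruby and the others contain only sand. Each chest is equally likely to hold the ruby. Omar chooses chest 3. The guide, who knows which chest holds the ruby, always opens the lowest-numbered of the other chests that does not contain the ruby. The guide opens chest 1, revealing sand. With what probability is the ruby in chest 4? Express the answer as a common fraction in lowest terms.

1/3

Apply Bayes' rule, conditioning on where the ruby actually is.
If it is in chest 1 (prior 1/4): the guide opened chest 1, so this case is ruled out; weight (1/4)·0 = 0.
If it is in any of chests 2, 3, and 4 (prior 1/4 each): chest 1 is the lowest-numbered option available, probability 1; weight (1/4)·1 = 1/4 each.
The weights sum to 3/4.
So P(the ruby in chest 4 | the guide opened chest 1) = (1/4) / (3/4) = 1/3.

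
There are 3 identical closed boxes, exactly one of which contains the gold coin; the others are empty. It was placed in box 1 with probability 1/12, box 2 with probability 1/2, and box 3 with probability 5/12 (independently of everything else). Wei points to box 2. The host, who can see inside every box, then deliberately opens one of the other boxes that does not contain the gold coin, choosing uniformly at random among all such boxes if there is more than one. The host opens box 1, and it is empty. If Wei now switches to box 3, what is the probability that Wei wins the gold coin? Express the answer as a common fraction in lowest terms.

Apply Bayes' rule, conditioning on where the gold coin actually is.
If it is in box 1 (prior 1/12): the host opened box 1, so this case is ruled out; weight (1/12)·0 = 0.
If it is in box 2 (prior 1/2): the host has 2 equally likely choices, so probability 1/2; weight (1/2)·(1/2) = 1/4.
If it is in box 3 (prior 5/12): the host has no choice, probability 1; weight (5/12)·1 = 5/12.
The weights sum to 2/3.
So P(the gold coin in box 3 | the host opened box 1) = (5/12) / (2/3) = 5/8.

5/8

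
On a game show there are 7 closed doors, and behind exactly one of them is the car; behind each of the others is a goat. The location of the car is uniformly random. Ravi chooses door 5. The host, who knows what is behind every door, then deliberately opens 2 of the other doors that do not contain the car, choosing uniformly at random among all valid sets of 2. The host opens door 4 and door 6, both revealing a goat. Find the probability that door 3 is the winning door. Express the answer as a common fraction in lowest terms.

3/14

Apply Bayes' rule, conditioning on where the car actually is.
If it is behind any of doors 1, 2, 3, and 7 (prior 1/7 each): the host has 10 equally likely choices, so probability 1/10; weight (1/7)·(1/10) = 1/70 each.
If it is behind either of doors 4 and 6 (prior 1/7 each): that door was opened and seen not to hold the prize — ruled out; weight (1/7)·0 = 0 each.
If it is behind door 5 (prior 1/7): the host has 15 equally likely choices, so probability 1/15; weight (1/7)·(1/15) = 1/105.
The weights sum to 1/15.
So P(the car behind door 3 | the host opened door 4 and door 6) = (1/70) / (1/15) = 3/14.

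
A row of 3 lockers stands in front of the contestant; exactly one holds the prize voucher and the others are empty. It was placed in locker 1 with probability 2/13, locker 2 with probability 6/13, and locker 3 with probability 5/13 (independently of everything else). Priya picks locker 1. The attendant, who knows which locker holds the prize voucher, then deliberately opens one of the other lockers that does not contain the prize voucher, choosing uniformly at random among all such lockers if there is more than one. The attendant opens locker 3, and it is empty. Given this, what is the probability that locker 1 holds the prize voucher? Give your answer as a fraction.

Apply Bayes' rule, conditioning on where the prize voucher actually is.
If it is in locker 1 (prior 2/13): the attendant has 2 equally likely choices, so probability 1/2; weight (2/13)·(1/2) = 1/13.
If it is in locker 2 (prior 6/13): the attendant has no choice, probability 1; weight (6/13)·1 = 6/13.
If it is in locker 3 (prior 5/13): the attendant opened locker 3, so this case is ruled out; weight (5/13)·0 = 0.
The weights sum to 7/13.
So P(the prize voucher in locker 1 | the attendant opened locker 3) = (1/13) / (7/13) = 1/7.

1/7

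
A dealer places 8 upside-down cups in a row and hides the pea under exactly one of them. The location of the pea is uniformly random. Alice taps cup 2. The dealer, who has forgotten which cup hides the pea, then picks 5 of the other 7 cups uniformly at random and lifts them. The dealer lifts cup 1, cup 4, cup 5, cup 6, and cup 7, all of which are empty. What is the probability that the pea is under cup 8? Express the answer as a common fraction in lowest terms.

1/3

Consider each possible location of the pea in turn.
If it is under any of cups 1, 4, 5, 6, and 7 (prior 1/8 each): that cup was opened and seen not to hold the prize — ruled out; weight (1/8)·0 = 0 each.
If it is under any of cups 2, 3, and 8 (prior 1/8 each): the dealer picks exactly this set with probability 1/21 regardless, and none is the prize; weight (1/8)·(1/21) = 1/168 each.
The weights sum to 1/56.
So P(the pea under cup 8 | the dealer opened cup 1, cup 4, cup 5, cup 6, and cup 7) = (1/168) / (1/56) = 1/3.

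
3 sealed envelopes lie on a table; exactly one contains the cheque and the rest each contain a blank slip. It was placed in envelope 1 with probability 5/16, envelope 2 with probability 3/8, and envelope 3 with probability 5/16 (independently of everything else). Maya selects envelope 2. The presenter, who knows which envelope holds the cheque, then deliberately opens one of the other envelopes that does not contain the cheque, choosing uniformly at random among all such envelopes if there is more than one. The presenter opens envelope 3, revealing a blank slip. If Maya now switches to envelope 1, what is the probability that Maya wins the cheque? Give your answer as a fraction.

5/8

Consider each possible location of the cheque in turn.
If it is in envelope 1 (prior 5/16): the presenter has no choice, probability 1; weight (5/16)·1 = 5/16.
If it is in envelope 2 (prior 3/8): the presenter has 2 equally likely choices, so probability 1/2; weight (3/8)·(1/2) = 3/16.
If it is in envelope 3 (prior 5/16): the presenter opened envelope 3, so this case is ruled out; weight (5/16)·0 = 0.
The weights sum to 1/2.
So P(the cheque in envelope 1 | the presenter opened envelope 3) = (5/16) / (1/2) = 5/8.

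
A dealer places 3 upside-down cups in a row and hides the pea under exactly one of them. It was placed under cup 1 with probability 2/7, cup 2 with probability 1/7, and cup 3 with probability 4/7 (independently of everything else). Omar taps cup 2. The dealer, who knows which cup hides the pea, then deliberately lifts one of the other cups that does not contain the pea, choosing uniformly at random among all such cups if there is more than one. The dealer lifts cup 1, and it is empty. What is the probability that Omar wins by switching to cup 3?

Consider each possible location of the pea in turn.
If it is under cup 1 (prior 2/7): the dealer opened cup 1, so this case is ruled out; weight (2/7)·0 = 0.
If it is under cup 2 (prior 1/7): the dealer has 2 equally likely choices, so probability 1/2; weight (1/7)·(1/2) = 1/14.
If it is under cup 3 (prior 4/7): the dealer has no choice, probability 1; weight (4/7)·1 = 4/7.
The weights sum to 9/14.
So P(the pea under cup 3 | the dealer opened cup 1) = (4/7) / (9/14) = 8/9.

8/9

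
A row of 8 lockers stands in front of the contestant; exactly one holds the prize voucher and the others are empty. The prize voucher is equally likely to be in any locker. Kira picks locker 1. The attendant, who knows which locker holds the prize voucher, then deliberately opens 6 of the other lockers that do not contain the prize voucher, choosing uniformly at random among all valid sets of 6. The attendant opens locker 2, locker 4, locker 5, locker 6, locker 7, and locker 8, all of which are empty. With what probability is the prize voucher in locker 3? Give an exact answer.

Condition on the true location of the prize voucher.
If it is in locker 1 (prior 1/8): the attendant has 7 equally likely choices, so probability 1/7; weight (1/8)·(1/7) = 1/56.
If it is in any of lockers 2, 4, 5, 6, 7, and 8 (prior 1/8 each): that locker was opened and seen not to hold the prize — ruled out; weight (1/8)·0 = 0 each.
If it is in locker 3 (prior 1/8): the attendant has no choice, probability 1; weight (1/8)·1 = 1/8.
The weights sum to 1/7.
So P(the prize voucher in locker 3 | the attendant opened locker 2, locker 4, locker 5, locker 6, locker 7, and locker 8) = (1/8) / (1/7) = 7/8.

7/8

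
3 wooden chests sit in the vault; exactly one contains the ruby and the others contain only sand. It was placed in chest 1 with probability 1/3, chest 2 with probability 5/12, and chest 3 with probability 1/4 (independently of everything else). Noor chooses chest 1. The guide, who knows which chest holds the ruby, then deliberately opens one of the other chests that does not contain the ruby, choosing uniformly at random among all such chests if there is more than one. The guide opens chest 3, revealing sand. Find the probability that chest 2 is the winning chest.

Condition on the true location of the ruby.
If it is in chest 1 (prior 1/3): the guide has 2 equally likely choices, so probability 1/2; weight (1/3)·(1/2) = 1/6.
If it is in chest 2 (prior 5/12): the guide has no choice, probability 1; weight (5/12)·1 = 5/12.
If it is in chest 3 (prior 1/4): the guide opened chest 3, so this case is ruled out; weight (1/4)·0 = 0.
The weights sum to 7/12.
So P(the ruby in chest 2 | the guide opened chest 3) = (5/12) / (7/12) = 5/7.

5/7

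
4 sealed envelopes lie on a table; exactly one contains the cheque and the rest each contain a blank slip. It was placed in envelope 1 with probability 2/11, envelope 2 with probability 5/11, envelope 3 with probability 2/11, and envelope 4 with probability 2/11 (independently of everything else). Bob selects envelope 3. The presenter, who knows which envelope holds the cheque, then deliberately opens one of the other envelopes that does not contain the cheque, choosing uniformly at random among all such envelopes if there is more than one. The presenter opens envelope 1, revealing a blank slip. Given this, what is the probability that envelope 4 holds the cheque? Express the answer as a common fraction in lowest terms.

6/25

Consider each possible location of the cheque in turn.
If it is in envelope 1 (prior 2/11): the presenter opened envelope 1, so this case is ruled out; weight (2/11)·0 = 0.
If it is in envelope 2 (prior 5/11): the presenter has 2 equally likely choices, so probability 1/2; weight (5/11)·(1/2) = 5/22.
If it is in envelope 3 (prior 2/11): the presenter has 3 equally likely choices, so probability 1/3; weight (2/11)·(1/3) = 2/33.
If it is in envelope 4 (prior 2/11): the presenter has 2 equally likely choices, so probability 1/2; weight (2/11)·(1/2) = 1/11.
The weights sum to 25/66.
So P(the cheque in envelope 4 | the presenter opened envelope 1) = (1/11) / (25/66) = 6/25.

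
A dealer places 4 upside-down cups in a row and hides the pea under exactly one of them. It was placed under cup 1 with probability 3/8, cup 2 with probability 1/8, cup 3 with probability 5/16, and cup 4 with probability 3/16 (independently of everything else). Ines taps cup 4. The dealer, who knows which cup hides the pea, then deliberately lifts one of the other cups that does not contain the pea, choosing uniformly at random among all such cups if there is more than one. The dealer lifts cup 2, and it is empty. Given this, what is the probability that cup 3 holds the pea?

Consider each possible location of the pea in turn.
If it is under cup 1 (prior 3/8): the dealer has 2 equally likely choices, so probability 1/2; weight (3/8)·(1/2) = 3/16.
If it is under cup 2 (prior 1/8): the dealer opened cup 2, so this case is ruled out; weight (1/8)·0 = 0.
If it is under cup 3 (prior 5/16): the dealer has 2 equally likely choices, so probability 1/2; weight (5/16)·(1/2) = 5/32.
If it is under cup 4 (prior 3/16): the dealer has 3 equally likely choices, so probability 1/3; weight (3/16)·(1/3) = 1/16.
The weights sum to 13/32.
So P(the pea under cup 3 | the dealer opened cup 2) = (5/32) / (13/32) = 5/13.

5/13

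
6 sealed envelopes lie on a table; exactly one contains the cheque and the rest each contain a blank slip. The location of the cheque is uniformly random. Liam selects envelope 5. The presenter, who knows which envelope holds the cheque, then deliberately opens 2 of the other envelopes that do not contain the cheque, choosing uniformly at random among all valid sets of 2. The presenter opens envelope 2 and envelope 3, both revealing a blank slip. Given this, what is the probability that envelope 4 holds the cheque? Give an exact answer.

Apply Bayes' rule, conditioning on where the cheque actually is.
If it is in any of envelopes 1, 4, and 6 (prior 1/6 each): the presenter has 6 equally likely choices, so probability 1/6; weight (1/6)·(1/6) = 1/36 each.
If it is in either of envelopes 2 and 3 (prior 1/6 each): that envelope was opened and seen not to hold the prize — ruled out; weight (1/6)·0 = 0 each.
If it is in envelope 5 (prior 1/6): the presenter has 10 equally likely choices, so probability 1/10; weight (1/6)·(1/10) = 1/60.
The weights sum to 1/10.
So P(the cheque in envelope 4 | the presenter opened envelope 2 and envelope 3) = (1/36) / (1/10) = 5/18.

5/18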